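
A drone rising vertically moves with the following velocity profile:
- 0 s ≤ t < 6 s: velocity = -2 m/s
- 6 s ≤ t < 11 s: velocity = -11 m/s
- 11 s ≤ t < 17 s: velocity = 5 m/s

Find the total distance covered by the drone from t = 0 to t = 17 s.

97 m

Distance (not displacement) is the total path length: add the absolute areas under v-t.
0–6 s: |-2| × 6 = 12 m
6–11 s: |-11| × 5 = 55 m
11–17 s: |5| × 6 = 30 m
Total distance = 97 m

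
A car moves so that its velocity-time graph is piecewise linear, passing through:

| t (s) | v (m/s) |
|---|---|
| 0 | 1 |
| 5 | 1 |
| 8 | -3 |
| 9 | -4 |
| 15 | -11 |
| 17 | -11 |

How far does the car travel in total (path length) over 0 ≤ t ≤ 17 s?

Distance (not displacement) is the total path length: add the absolute areas under v-t.
0–5 s: |1| × 5 = 5 m
5–8 s: v = 0 at t = 5.75 s; triangle areas 0.375 + 3.375 = 3.75 m
8–9 s: |½(-3 + -4)(1)| = 3.5 m
9–15 s: |½(-4 + -11)(6)| = 45 m
15–17 s: |-11| × 2 = 22 m
Total distance = 79.25 m

79.25 m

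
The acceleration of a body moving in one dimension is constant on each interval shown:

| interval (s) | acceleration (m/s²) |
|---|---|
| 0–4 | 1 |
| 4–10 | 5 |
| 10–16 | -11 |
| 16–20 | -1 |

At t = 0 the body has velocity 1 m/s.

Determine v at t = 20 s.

-35 m/s

Δv equals the area under the a-t graph; then v = v₀ + Δv.
0–4 s: 1 × 4 = 4 m/s
4–10 s: 5 × 6 = 30 m/s
10–16 s: -11 × 6 = -66 m/s
16–20 s: -1 × 4 = -4 m/s
Δv = -36 m/s, so v(20) = 1 + (-36) = -35 m/s.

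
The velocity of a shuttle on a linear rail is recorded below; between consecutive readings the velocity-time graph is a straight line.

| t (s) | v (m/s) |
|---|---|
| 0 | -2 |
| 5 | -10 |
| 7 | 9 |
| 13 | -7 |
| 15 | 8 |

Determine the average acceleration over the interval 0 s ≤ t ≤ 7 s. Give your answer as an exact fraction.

11/7 m/s²

Average acceleration = Δv/Δt = (9 − -2)/(7 − 0) = 11/7 m/s².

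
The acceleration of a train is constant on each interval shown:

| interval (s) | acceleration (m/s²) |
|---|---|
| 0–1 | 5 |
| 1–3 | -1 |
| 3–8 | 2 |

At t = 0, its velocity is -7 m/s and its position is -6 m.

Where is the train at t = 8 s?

-11.5 m

On each constant-a segment, Δv = aΔt and Δx = v₀Δt + ½aΔt²; chain segment to segment.
0–1 s: v starts -7 m/s; Δx = -7·1 + ½·5·1² = -4.5 m; v ends -2 m/s.
1–3 s: v starts -2 m/s; Δx = -2·2 + ½·-1·2² = -6 m; v ends -4 m/s.
3–8 s: v starts -4 m/s; Δx = -4·5 + ½·2·5² = 5 m; v ends 6 m/s.
x(8) = -6 + Σ Δx = -11.5 m.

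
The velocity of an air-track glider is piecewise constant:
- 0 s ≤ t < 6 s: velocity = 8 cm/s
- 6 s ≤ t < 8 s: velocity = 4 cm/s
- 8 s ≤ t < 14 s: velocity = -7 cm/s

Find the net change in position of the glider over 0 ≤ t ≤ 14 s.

Displacement is the signed area under the v-t curve.
0–6 s: 8 × 6 = 48 cm
6–8 s: 4 × 2 = 8 cm
8–14 s: -7 × 6 = -42 cm
Net displacement = 14 cm

14 cm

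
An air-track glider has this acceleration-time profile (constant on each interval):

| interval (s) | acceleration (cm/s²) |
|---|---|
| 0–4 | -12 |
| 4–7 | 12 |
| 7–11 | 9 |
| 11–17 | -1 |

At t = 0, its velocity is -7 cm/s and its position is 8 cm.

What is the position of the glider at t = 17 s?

-147 cm

On each constant-a segment, Δv = aΔt and Δx = v₀Δt + ½aΔt²; chain segment to segment.
0–4 s: v starts -7 cm/s; Δx = -7·4 + ½·-12·4² = -124 cm; v ends -55 cm/s.
4–7 s: v starts -55 cm/s; Δx = -55·3 + ½·12·3² = -111 cm; v ends -19 cm/s.
7–11 s: v starts -19 cm/s; Δx = -19·4 + ½·9·4² = -4 cm; v ends 17 cm/s.
11–17 s: v starts 17 cm/s; Δx = 17·6 + ½·-1·6² = 84 cm; v ends 11 cm/s.
x(17) = 8 + Σ Δx = -147 cm.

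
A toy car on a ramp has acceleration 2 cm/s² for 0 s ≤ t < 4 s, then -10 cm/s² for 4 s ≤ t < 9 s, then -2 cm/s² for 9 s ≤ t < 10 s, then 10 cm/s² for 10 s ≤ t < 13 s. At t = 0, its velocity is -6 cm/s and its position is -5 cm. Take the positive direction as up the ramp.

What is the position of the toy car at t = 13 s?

On each constant-a segment, Δv = aΔt and Δx = v₀Δt + ½aΔt²; chain segment to segment.
0–4 s: v starts -6 cm/s; Δx = -6·4 + ½·2·4² = -8 cm; v ends 2 cm/s.
4–9 s: v starts 2 cm/s; Δx = 2·5 + ½·-10·5² = -115 cm; v ends -48 cm/s.
9–10 s: v starts -48 cm/s; Δx = -48·1 + ½·-2·1² = -49 cm; v ends -50 cm/s.
10–13 s: v starts -50 cm/s; Δx = -50·3 + ½·10·3² = -105 cm; v ends -20 cm/s.
x(13) = -5 + Σ Δx = -282 cm.

-282 cm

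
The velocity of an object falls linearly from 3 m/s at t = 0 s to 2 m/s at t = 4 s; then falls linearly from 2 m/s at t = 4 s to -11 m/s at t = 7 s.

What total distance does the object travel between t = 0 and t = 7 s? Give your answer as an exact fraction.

635/26 m

Distance (not displacement) is the total path length: add the absolute areas under v-t.
0–4 s: |½(3 + 2)(4)| = 10 m
4–7 s: v = 0 at t = 58/13 s; triangle areas 6/13 + 363/26 = 375/26 m
Total distance = 635/26 m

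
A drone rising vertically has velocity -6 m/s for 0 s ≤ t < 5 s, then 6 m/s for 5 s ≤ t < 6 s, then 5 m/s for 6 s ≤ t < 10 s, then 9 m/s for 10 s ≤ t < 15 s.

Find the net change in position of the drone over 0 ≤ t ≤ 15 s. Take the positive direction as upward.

41 m

Displacement is the signed area under the v-t curve.
0–5 s: -6 × 5 = -30 m
5–6 s: 6 × 1 = 6 m
6–10 s: 5 × 4 = 20 m
10–15 s: 9 × 5 = 45 m
Net displacement = 41 m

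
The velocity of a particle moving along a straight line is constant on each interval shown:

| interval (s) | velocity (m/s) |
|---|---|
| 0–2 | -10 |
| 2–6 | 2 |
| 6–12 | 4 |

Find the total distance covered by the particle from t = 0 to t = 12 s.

52 m

Total distance travelled is ∫|v| dt — sum the magnitudes of each area piece.
0–2 s: |-10| × 2 = 20 m
2–6 s: |2| × 4 = 8 m
6–12 s: |4| × 6 = 24 m
Total distance = 52 m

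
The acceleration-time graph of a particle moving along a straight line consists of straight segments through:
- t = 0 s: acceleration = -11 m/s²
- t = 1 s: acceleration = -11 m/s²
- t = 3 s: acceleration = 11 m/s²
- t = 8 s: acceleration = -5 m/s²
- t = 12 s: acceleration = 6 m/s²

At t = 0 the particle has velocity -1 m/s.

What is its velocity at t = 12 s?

Δv equals the area under the a-t graph; then v = v₀ + Δv.
0–1 s: -11 × 1 = -11 m/s
1–3 s: ½(-11 + 11)(2) = 0 m/s
3–8 s: ½(11 + -5)(5) = 15 m/s
8–12 s: ½(-5 + 6)(4) = 2 m/s
Δv = 6 m/s, so v(12) = -1 + (6) = 5 m/s.

5 m/s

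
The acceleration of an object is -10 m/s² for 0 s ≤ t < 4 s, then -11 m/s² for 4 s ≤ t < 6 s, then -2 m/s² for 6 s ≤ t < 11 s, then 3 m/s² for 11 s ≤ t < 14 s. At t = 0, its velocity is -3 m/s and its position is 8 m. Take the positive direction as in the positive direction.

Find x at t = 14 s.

-753.5 m

On each constant-a segment, Δv = aΔt and Δx = v₀Δt + ½aΔt²; chain segment to segment.
0–4 s: v starts -3 m/s; Δx = -3·4 + ½·-10·4² = -92 m; v ends -43 m/s.
4–6 s: v starts -43 m/s; Δx = -43·2 + ½·-11·2² = -108 m; v ends -65 m/s.
6–11 s: v starts -65 m/s; Δx = -65·5 + ½·-2·5² = -350 m; v ends -75 m/s.
11–14 s: v starts -75 m/s; Δx = -75·3 + ½·3·3² = -211.5 m; v ends -66 m/s.
x(14) = 8 + Σ Δx = -753.5 m.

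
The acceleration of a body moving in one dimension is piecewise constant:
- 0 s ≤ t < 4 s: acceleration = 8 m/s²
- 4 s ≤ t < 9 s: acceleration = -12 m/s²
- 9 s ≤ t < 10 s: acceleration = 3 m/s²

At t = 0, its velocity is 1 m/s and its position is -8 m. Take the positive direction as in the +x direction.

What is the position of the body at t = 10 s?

49.5 m

On each constant-a segment, Δv = aΔt and Δx = v₀Δt + ½aΔt²; chain segment to segment.
0–4 s: v starts 1 m/s; Δx = 1·4 + ½·8·4² = 68 m; v ends 33 m/s.
4–9 s: v starts 33 m/s; Δx = 33·5 + ½·-12·5² = 15 m; v ends -27 m/s.
9–10 s: v starts -27 m/s; Δx = -27·1 + ½·3·1² = -25.5 m; v ends -24 m/s.
x(10) = -8 + Σ Δx = 49.5 m.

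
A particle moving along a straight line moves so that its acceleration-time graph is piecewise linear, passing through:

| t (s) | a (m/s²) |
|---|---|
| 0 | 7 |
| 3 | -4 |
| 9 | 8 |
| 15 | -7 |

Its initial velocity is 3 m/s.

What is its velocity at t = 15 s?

22.5 m/s

Δv equals the area under the a-t graph; then v = v₀ + Δv.
0–3 s: ½(7 + -4)(3) = 4.5 m/s
3–9 s: ½(-4 + 8)(6) = 12 m/s
9–15 s: ½(8 + -7)(6) = 3 m/s
Δv = 19.5 m/s, so v(15) = 3 + (19.5) = 22.5 m/s.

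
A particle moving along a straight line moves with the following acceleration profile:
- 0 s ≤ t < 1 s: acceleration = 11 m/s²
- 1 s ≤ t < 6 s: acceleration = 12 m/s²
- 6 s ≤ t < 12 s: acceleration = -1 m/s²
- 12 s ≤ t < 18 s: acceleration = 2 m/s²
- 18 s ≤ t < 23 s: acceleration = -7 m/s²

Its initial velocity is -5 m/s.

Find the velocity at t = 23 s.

37 m/s

Δv equals the area under the a-t graph; then v = v₀ + Δv.
0–1 s: 11 × 1 = 11 m/s
1–6 s: 12 × 5 = 60 m/s
6–12 s: -1 × 6 = -6 m/s
12–18 s: 2 × 6 = 12 m/s
18–23 s: -7 × 5 = -35 m/s
Δv = 42 m/s, so v(23) = -5 + (42) = 37 m/s.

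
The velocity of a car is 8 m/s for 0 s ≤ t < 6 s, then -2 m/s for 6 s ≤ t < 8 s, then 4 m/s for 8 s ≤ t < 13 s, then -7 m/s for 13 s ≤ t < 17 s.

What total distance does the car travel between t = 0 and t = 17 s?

Total distance travelled is ∫|v| dt — sum the magnitudes of each area piece.
0–6 s: |8| × 6 = 48 m
6–8 s: |-2| × 2 = 4 m
8–13 s: |4| × 5 = 20 m
13–17 s: |-7| × 4 = 28 m
Total distance = 100 m

100 m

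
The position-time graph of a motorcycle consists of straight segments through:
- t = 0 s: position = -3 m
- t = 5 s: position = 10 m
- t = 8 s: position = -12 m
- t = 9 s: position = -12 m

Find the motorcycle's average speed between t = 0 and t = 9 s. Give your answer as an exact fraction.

Average speed = (total path length)/(elapsed time); on a piecewise-linear x-t graph the path length is Σ|Δx|.
0–5 s: |Δx| = |10 − -3| = 13 m
5–8 s: |Δx| = |-12 − 10| = 22 m
8–9 s: |Δx| = |-12 − -12| = 0 m
Total path = 35 m; average speed = 35/9 = 35/9 m/s.

35/9 m/s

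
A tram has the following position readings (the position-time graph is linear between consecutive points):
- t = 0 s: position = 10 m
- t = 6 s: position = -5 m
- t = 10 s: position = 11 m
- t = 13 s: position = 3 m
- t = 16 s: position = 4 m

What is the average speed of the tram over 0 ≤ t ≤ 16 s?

Average speed = (total path length)/(elapsed time); on a piecewise-linear x-t graph the path length is Σ|Δx|.
0–6 s: |Δx| = |-5 − 10| = 15 m
6–10 s: |Δx| = |11 − -5| = 16 m
10–13 s: |Δx| = |3 − 11| = 8 m
13–16 s: |Δx| = |4 − 3| = 1 m
Total path = 40 m; average speed = 40/16 = 2.5 m/s.

2.5 m/s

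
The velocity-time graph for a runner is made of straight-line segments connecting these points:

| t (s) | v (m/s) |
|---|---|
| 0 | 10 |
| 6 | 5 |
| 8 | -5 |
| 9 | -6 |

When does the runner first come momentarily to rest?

t = 7 s

v changes sign on 6–8 s (from 5 to -5); the graph is linear there, so v = 0 at t = 6 + (-5)·(8 − 6)/(-5 − 5) = 7 s.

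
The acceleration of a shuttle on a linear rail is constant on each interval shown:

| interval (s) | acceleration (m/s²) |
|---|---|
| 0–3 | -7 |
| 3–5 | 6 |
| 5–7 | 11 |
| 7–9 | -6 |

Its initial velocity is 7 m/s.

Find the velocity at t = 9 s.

8 m/s

Δv equals the area under the a-t graph; then v = v₀ + Δv.
0–3 s: -7 × 3 = -21 m/s
3–5 s: 6 × 2 = 12 m/s
5–7 s: 11 × 2 = 22 m/s
7–9 s: -6 × 2 = -12 m/s
Δv = 1 m/s, so v(9) = 7 + (1) = 8 m/s.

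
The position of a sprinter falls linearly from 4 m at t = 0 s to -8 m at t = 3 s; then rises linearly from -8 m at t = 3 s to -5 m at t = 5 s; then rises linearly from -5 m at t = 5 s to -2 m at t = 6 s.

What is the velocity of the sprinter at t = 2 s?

Velocity is the slope of the x-t graph on 0–3 s: (-8 − 4)/(3 − 0) = -4 m/s.

-4 m/s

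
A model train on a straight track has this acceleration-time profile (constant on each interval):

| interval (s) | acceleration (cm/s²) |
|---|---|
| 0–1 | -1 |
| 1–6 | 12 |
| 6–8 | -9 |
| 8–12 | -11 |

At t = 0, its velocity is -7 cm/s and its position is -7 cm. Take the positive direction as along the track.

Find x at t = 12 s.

229.5 cm

On each constant-a segment, Δv = aΔt and Δx = v₀Δt + ½aΔt²; chain segment to segment.
0–1 s: v starts -7 cm/s; Δx = -7·1 + ½·-1·1² = -7.5 cm; v ends -8 cm/s.
1–6 s: v starts -8 cm/s; Δx = -8·5 + ½·12·5² = 110 cm; v ends 52 cm/s.
6–8 s: v starts 52 cm/s; Δx = 52·2 + ½·-9·2² = 86 cm; v ends 34 cm/s.
8–12 s: v starts 34 cm/s; Δx = 34·4 + ½·-11·4² = 48 cm; v ends -10 cm/s.
x(12) = -7 + Σ Δx = 229.5 cm.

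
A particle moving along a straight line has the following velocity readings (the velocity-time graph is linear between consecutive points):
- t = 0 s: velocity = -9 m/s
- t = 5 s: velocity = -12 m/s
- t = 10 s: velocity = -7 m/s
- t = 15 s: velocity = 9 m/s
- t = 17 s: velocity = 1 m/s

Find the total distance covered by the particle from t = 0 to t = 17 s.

130.3125 m

Distance (not displacement) is the total path length: add the absolute areas under v-t.
0–5 s: |½(-9 + -12)(5)| = 52.5 m
5–10 s: |½(-12 + -7)(5)| = 47.5 m
10–15 s: v = 0 at t = 12.1875 s; triangle areas 7.65625 + 12.65625 = 20.3125 m
15–17 s: |½(9 + 1)(2)| = 10 m
Total distance = 130.3125 m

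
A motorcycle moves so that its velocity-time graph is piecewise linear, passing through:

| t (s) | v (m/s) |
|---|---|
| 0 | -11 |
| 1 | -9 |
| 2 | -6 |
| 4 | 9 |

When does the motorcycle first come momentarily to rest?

t = 2.8 s

v changes sign on 2–4 s (from -6 to 9); the graph is linear there, so v = 0 at t = 2 + (6)·(4 − 2)/(9 − -6) = 2.8 s.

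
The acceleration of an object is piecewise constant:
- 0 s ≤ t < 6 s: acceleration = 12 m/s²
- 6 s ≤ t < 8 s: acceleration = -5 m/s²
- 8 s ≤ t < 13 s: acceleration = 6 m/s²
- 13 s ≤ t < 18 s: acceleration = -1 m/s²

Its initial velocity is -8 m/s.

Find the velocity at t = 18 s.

79 m/s

Δv equals the area under the a-t graph; then v = v₀ + Δv.
0–6 s: 12 × 6 = 72 m/s
6–8 s: -5 × 2 = -10 m/s
8–13 s: 6 × 5 = 30 m/s
13–18 s: -1 × 5 = -5 m/s
Δv = 87 m/s, so v(18) = -8 + (87) = 79 m/s.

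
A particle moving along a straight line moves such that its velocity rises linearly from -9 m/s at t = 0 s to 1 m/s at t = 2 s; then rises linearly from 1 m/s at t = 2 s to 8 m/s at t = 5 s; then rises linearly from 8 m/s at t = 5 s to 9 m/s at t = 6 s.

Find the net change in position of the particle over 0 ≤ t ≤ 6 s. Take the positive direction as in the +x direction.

14 m

Displacement is the signed area under the v-t curve.
0–2 s: ½(-9 + 1)(2) = -8 m
2–5 s: ½(1 + 8)(3) = 13.5 m
5–6 s: ½(8 + 9)(1) = 8.5 m
Net displacement = 14 m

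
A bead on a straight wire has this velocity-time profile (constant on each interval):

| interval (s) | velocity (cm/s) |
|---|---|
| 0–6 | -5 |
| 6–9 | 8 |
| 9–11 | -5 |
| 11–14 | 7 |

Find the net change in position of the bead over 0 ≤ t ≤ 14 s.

5 cm

Net displacement equals the area under the velocity-time graph (areas below the axis count negative).
0–6 s: -5 × 6 = -30 cm
6–9 s: 8 × 3 = 24 cm
9–11 s: -5 × 2 = -10 cm
11–14 s: 7 × 3 = 21 cm
Net displacement = 5 cm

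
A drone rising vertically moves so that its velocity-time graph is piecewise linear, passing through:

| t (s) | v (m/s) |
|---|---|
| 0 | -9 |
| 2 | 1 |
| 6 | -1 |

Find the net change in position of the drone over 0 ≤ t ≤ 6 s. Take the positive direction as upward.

-8 m

Displacement is the signed area under the v-t curve.
0–2 s: ½(-9 + 1)(2) = -8 m
2–6 s: ½(1 + -1)(4) = 0 m
Net displacement = -8 m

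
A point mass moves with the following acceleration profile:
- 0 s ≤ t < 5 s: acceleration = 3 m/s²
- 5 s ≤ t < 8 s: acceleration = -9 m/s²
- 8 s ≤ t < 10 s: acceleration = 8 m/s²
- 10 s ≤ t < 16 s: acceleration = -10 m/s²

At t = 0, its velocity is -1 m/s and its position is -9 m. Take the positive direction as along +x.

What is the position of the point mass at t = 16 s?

-147 m

On each constant-a segment, Δv = aΔt and Δx = v₀Δt + ½aΔt²; chain segment to segment.
0–5 s: v starts -1 m/s; Δx = -1·5 + ½·3·5² = 32.5 m; v ends 14 m/s.
5–8 s: v starts 14 m/s; Δx = 14·3 + ½·-9·3² = 1.5 m; v ends -13 m/s.
8–10 s: v starts -13 m/s; Δx = -13·2 + ½·8·2² = -10 m; v ends 3 m/s.
10–16 s: v starts 3 m/s; Δx = 3·6 + ½·-10·6² = -162 m; v ends -57 m/s.
x(16) = -9 + Σ Δx = -147 m.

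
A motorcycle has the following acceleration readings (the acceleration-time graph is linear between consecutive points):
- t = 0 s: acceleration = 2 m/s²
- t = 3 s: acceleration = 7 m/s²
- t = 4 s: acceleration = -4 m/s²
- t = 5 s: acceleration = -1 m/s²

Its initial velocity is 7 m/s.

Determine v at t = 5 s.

19.5 m/s

Δv equals the area under the a-t graph; then v = v₀ + Δv.
0–3 s: ½(2 + 7)(3) = 13.5 m/s
3–4 s: ½(7 + -4)(1) = 1.5 m/s
4–5 s: ½(-4 + -1)(1) = -2.5 m/s
Δv = 12.5 m/s, so v(5) = 7 + (12.5) = 19.5 m/s.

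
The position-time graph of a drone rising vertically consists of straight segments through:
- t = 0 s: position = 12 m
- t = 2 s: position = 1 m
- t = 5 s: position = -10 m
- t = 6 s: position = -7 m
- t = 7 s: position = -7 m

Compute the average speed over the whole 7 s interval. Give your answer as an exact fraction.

25/7 m/s

Average speed = (total path length)/(elapsed time); on a piecewise-linear x-t graph the path length is Σ|Δx|.
0–2 s: |Δx| = |1 − 12| = 11 m
2–5 s: |Δx| = |-10 − 1| = 11 m
5–6 s: |Δx| = |-7 − -10| = 3 m
6–7 s: |Δx| = |-7 − -7| = 0 m
Total path = 25 m; average speed = 25/7 = 25/7 m/s.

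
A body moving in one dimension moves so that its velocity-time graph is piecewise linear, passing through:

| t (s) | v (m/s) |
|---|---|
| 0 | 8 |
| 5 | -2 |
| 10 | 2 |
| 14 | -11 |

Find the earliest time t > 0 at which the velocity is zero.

v changes sign on 0–5 s (from 8 to -2); the graph is linear there, so v = 0 at t = 0 + (-8)·(5 − 0)/(-2 − 8) = 4 s.

t = 4 s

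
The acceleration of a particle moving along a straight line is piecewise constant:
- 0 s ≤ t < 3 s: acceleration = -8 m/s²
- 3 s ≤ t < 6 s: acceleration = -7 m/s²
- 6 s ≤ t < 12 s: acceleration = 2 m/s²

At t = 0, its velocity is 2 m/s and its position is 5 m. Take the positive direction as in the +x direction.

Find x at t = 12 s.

-344.5 m

On each constant-a segment, Δv = aΔt and Δx = v₀Δt + ½aΔt²; chain segment to segment.
0–3 s: v starts 2 m/s; Δx = 2·3 + ½·-8·3² = -30 m; v ends -22 m/s.
3–6 s: v starts -22 m/s; Δx = -22·3 + ½·-7·3² = -97.5 m; v ends -43 m/s.
6–12 s: v starts -43 m/s; Δx = -43·6 + ½·2·6² = -222 m; v ends -31 m/s.
x(12) = 5 + Σ Δx = -344.5 m.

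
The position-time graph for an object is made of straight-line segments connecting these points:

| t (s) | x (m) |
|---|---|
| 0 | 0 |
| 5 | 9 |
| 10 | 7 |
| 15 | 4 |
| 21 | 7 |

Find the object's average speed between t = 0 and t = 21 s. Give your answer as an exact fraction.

17/21 m/s

Average speed = (total path length)/(elapsed time); on a piecewise-linear x-t graph the path length is Σ|Δx|.
0–5 s: |Δx| = |9 − 0| = 9 m
5–10 s: |Δx| = |7 − 9| = 2 m
10–15 s: |Δx| = |4 − 7| = 3 m
15–21 s: |Δx| = |7 − 4| = 3 m
Total path = 17 m; average speed = 17/21 = 17/21 m/s.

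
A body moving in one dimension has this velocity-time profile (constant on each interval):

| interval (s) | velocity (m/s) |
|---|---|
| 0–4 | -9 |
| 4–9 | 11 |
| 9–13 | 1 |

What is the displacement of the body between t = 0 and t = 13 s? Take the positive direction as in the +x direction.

Net displacement equals the area under the velocity-time graph (areas below the axis count negative).
0–4 s: -9 × 4 = -36 m
4–9 s: 11 × 5 = 55 m
9–13 s: 1 × 4 = 4 m
Net displacement = 23 m

23 m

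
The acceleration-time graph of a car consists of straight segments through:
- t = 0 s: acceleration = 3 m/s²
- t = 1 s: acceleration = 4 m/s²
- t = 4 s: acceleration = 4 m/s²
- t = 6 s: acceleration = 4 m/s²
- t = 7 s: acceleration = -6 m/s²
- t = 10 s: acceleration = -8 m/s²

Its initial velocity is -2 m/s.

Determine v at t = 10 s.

-0.5 m/s

Δv equals the area under the a-t graph; then v = v₀ + Δv.
0–1 s: ½(3 + 4)(1) = 3.5 m/s
1–4 s: 4 × 3 = 12 m/s
4–6 s: 4 × 2 = 8 m/s
6–7 s: ½(4 + -6)(1) = -1 m/s
7–10 s: ½(-6 + -8)(3) = -21 m/s
Δv = 1.5 m/s, so v(10) = -2 + (1.5) = -0.5 m/s.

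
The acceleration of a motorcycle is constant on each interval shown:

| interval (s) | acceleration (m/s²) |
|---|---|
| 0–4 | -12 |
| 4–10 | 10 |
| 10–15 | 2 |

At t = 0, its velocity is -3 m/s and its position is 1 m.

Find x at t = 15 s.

-163 m

On each constant-a segment, Δv = aΔt and Δx = v₀Δt + ½aΔt²; chain segment to segment.
0–4 s: v starts -3 m/s; Δx = -3·4 + ½·-12·4² = -108 m; v ends -51 m/s.
4–10 s: v starts -51 m/s; Δx = -51·6 + ½·10·6² = -126 m; v ends 9 m/s.
10–15 s: v starts 9 m/s; Δx = 9·5 + ½·2·5² = 70 m; v ends 19 m/s.
x(15) = 1 + Σ Δx = -163 m.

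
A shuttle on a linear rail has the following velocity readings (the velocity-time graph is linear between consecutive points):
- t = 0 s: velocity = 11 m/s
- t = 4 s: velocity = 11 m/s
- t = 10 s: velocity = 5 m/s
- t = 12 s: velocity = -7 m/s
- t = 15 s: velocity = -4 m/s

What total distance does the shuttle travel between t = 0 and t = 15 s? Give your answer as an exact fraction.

344/3 m

Distance (not displacement) is the total path length: add the absolute areas under v-t.
0–4 s: |11| × 4 = 44 m
4–10 s: |½(11 + 5)(6)| = 48 m
10–12 s: v = 0 at t = 65/6 s; triangle areas 25/12 + 49/12 = 37/6 m
12–15 s: |½(-7 + -4)(3)| = 16.5 m
Total distance = 344/3 m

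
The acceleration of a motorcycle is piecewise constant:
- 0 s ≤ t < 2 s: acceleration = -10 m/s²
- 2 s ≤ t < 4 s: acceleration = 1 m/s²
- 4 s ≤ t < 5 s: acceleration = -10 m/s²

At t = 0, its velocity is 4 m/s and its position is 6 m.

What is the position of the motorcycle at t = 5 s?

-55 m

On each constant-a segment, Δv = aΔt and Δx = v₀Δt + ½aΔt²; chain segment to segment.
0–2 s: v starts 4 m/s; Δx = 4·2 + ½·-10·2² = -12 m; v ends -16 m/s.
2–4 s: v starts -16 m/s; Δx = -16·2 + ½·1·2² = -30 m; v ends -14 m/s.
4–5 s: v starts -14 m/s; Δx = -14·1 + ½·-10·1² = -19 m; v ends -24 m/s.
x(5) = 6 + Σ Δx = -55 m.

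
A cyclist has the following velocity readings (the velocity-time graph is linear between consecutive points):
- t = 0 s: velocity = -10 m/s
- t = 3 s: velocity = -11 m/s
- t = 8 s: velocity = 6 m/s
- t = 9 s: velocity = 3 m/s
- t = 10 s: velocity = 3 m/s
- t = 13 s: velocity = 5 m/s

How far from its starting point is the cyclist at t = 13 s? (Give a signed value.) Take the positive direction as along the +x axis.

Displacement is the signed area under the v-t curve.
0–3 s: ½(-10 + -11)(3) = -31.5 m
3–8 s: ½(-11 + 6)(5) = -12.5 m
8–9 s: ½(6 + 3)(1) = 4.5 m
9–10 s: 3 × 1 = 3 m
10–13 s: ½(3 + 5)(3) = 12 m
Net displacement = -24.5 m

-24.5 m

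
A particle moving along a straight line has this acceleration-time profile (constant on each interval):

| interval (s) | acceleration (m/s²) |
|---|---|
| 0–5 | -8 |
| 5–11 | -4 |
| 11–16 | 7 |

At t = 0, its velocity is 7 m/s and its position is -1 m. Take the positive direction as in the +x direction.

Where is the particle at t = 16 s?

-533.5 m

On each constant-a segment, Δv = aΔt and Δx = v₀Δt + ½aΔt²; chain segment to segment.
0–5 s: v starts 7 m/s; Δx = 7·5 + ½·-8·5² = -65 m; v ends -33 m/s.
5–11 s: v starts -33 m/s; Δx = -33·6 + ½·-4·6² = -270 m; v ends -57 m/s.
11–16 s: v starts -57 m/s; Δx = -57·5 + ½·7·5² = -197.5 m; v ends -22 m/s.
x(16) = -1 + Σ Δx = -533.5 m.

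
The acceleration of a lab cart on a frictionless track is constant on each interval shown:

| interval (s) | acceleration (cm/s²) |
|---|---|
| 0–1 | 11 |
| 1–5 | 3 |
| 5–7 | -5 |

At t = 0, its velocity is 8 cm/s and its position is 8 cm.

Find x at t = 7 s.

173.5 cm

On each constant-a segment, Δv = aΔt and Δx = v₀Δt + ½aΔt²; chain segment to segment.
0–1 s: v starts 8 cm/s; Δx = 8·1 + ½·11·1² = 13.5 cm; v ends 19 cm/s.
1–5 s: v starts 19 cm/s; Δx = 19·4 + ½·3·4² = 100 cm; v ends 31 cm/s.
5–7 s: v starts 31 cm/s; Δx = 31·2 + ½·-5·2² = 52 cm; v ends 21 cm/s.
x(7) = 8 + Σ Δx = 173.5 cm.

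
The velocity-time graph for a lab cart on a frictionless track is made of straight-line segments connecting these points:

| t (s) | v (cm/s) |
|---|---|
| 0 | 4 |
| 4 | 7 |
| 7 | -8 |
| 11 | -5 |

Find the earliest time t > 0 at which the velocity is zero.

v changes sign on 4–7 s (from 7 to -8); the graph is linear there, so v = 0 at t = 4 + (-7)·(7 − 4)/(-8 − 7) = 5.4 s.

t = 5.4 s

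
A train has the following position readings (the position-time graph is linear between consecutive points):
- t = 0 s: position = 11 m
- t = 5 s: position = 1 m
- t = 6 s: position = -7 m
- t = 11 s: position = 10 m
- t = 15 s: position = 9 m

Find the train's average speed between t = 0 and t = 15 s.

2.4 m/s

Average speed = (total path length)/(elapsed time); on a piecewise-linear x-t graph the path length is Σ|Δx|.
0–5 s: |Δx| = |1 − 11| = 10 m
5–6 s: |Δx| = |-7 − 1| = 8 m
6–11 s: |Δx| = |10 − -7| = 17 m
11–15 s: |Δx| = |9 − 10| = 1 m
Total path = 36 m; average speed = 36/15 = 2.4 m/s.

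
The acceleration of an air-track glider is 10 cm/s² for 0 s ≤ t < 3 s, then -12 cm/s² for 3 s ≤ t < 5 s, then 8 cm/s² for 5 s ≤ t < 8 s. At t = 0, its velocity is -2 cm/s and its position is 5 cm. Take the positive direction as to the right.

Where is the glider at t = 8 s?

On each constant-a segment, Δv = aΔt and Δx = v₀Δt + ½aΔt²; chain segment to segment.
0–3 s: v starts -2 cm/s; Δx = -2·3 + ½·10·3² = 39 cm; v ends 28 cm/s.
3–5 s: v starts 28 cm/s; Δx = 28·2 + ½·-12·2² = 32 cm; v ends 4 cm/s.
5–8 s: v starts 4 cm/s; Δx = 4·3 + ½·8·3² = 48 cm; v ends 28 cm/s.
x(8) = 5 + Σ Δx = 124 cm.

124 cm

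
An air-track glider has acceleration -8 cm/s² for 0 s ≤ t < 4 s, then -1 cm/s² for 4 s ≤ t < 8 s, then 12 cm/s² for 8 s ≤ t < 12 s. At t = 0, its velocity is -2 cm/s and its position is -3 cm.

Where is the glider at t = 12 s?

On each constant-a segment, Δv = aΔt and Δx = v₀Δt + ½aΔt²; chain segment to segment.
0–4 s: v starts -2 cm/s; Δx = -2·4 + ½·-8·4² = -72 cm; v ends -34 cm/s.
4–8 s: v starts -34 cm/s; Δx = -34·4 + ½·-1·4² = -144 cm; v ends -38 cm/s.
8–12 s: v starts -38 cm/s; Δx = -38·4 + ½·12·4² = -56 cm; v ends 10 cm/s.
x(12) = -3 + Σ Δx = -275 cm.

-275 cm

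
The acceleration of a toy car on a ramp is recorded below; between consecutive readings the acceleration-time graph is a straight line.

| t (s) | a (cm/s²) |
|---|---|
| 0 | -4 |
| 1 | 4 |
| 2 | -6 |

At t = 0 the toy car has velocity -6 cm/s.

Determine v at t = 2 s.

Δv equals the area under the a-t graph; then v = v₀ + Δv.
0–1 s: ½(-4 + 4)(1) = 0 cm/s
1–2 s: ½(4 + -6)(1) = -1 cm/s
Δv = -1 cm/s, so v(2) = -6 + (-1) = -7 cm/s.

-7 cm/s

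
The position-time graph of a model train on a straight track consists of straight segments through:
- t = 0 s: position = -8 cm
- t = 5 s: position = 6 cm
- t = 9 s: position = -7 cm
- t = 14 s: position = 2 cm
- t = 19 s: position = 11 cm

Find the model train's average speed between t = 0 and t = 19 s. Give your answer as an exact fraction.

45/19 cm/s

Average speed = (total path length)/(elapsed time); on a piecewise-linear x-t graph the path length is Σ|Δx|.
0–5 s: |Δx| = |6 − -8| = 14 cm
5–9 s: |Δx| = |-7 − 6| = 13 cm
9–14 s: |Δx| = |2 − -7| = 9 cm
14–19 s: |Δx| = |11 − 2| = 9 cm
Total path = 45 cm; average speed = 45/19 = 45/19 cm/s.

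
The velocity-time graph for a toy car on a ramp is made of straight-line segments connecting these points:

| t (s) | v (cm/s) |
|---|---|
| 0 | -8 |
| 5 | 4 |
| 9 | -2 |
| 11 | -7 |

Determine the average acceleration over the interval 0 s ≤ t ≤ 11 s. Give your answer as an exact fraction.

Average acceleration = Δv/Δt = (-7 − -8)/(11 − 0) = 1/11 cm/s².

1/11 cm/s²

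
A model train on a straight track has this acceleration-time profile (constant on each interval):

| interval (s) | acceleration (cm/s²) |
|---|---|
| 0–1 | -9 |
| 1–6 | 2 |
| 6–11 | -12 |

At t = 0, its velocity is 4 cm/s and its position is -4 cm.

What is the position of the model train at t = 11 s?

On each constant-a segment, Δv = aΔt and Δx = v₀Δt + ½aΔt²; chain segment to segment.
0–1 s: v starts 4 cm/s; Δx = 4·1 + ½·-9·1² = -0.5 cm; v ends -5 cm/s.
1–6 s: v starts -5 cm/s; Δx = -5·5 + ½·2·5² = 0 cm; v ends 5 cm/s.
6–11 s: v starts 5 cm/s; Δx = 5·5 + ½·-12·5² = -125 cm; v ends -55 cm/s.
x(11) = -4 + Σ Δx = -129.5 cm.

-129.5 cm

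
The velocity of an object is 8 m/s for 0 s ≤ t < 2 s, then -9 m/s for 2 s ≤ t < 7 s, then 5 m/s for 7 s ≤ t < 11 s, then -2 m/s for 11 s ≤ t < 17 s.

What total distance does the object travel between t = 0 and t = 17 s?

93 m

Distance (not displacement) is the total path length: add the absolute areas under v-t.
0–2 s: |8| × 2 = 16 m
2–7 s: |-9| × 5 = 45 m
7–11 s: |5| × 4 = 20 m
11–17 s: |-2| × 6 = 12 m
Total distance = 93 m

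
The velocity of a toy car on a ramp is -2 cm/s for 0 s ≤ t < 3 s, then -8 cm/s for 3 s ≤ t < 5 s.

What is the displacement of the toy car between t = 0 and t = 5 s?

Net displacement equals the area under the velocity-time graph (areas below the axis count negative).
0–3 s: -2 × 3 = -6 cm
3–5 s: -8 × 2 = -16 cm
Net displacement = -22 cm

-22 cm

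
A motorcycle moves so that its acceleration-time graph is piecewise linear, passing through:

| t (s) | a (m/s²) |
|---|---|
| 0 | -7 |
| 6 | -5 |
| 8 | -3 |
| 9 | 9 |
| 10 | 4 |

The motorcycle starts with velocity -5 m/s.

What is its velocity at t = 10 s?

-39.5 m/s

Δv equals the area under the a-t graph; then v = v₀ + Δv.
0–6 s: ½(-7 + -5)(6) = -36 m/s
6–8 s: ½(-5 + -3)(2) = -8 m/s
8–9 s: ½(-3 + 9)(1) = 3 m/s
9–10 s: ½(9 + 4)(1) = 6.5 m/s
Δv = -34.5 m/s, so v(10) = -5 + (-34.5) = -39.5 m/s.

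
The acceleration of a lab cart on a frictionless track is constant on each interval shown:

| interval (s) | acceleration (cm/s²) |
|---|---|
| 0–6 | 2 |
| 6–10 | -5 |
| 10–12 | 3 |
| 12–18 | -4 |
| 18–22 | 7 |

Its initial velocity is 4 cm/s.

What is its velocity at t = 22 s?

Δv equals the area under the a-t graph; then v = v₀ + Δv.
0–6 s: 2 × 6 = 12 cm/s
6–10 s: -5 × 4 = -20 cm/s
10–12 s: 3 × 2 = 6 cm/s
12–18 s: -4 × 6 = -24 cm/s
18–22 s: 7 × 4 = 28 cm/s
Δv = 2 cm/s, so v(22) = 4 + (2) = 6 cm/s.

6 cm/s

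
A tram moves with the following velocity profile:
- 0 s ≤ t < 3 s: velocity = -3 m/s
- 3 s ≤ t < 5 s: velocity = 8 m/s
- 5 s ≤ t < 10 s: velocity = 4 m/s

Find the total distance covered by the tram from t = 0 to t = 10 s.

Distance (not displacement) is the total path length: add the absolute areas under v-t.
0–3 s: |-3| × 3 = 9 m
3–5 s: |8| × 2 = 16 m
5–10 s: |4| × 5 = 20 m
Total distance = 45 m

45 m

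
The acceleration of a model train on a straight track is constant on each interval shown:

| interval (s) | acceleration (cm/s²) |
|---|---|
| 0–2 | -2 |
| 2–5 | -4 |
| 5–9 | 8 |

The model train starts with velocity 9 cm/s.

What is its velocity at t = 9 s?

25 cm/s

Δv equals the area under the a-t graph; then v = v₀ + Δv.
0–2 s: -2 × 2 = -4 cm/s
2–5 s: -4 × 3 = -12 cm/s
5–9 s: 8 × 4 = 32 cm/s
Δv = 16 cm/s, so v(9) = 9 + (16) = 25 cm/s.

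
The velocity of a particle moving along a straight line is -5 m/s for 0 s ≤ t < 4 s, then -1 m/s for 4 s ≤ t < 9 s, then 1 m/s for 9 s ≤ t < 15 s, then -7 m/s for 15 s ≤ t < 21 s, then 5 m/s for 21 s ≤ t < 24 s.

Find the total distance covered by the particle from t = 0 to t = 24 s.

Distance (not displacement) is the total path length: add the absolute areas under v-t.
0–4 s: |-5| × 4 = 20 m
4–9 s: |-1| × 5 = 5 m
9–15 s: |1| × 6 = 6 m
15–21 s: |-7| × 6 = 42 m
21–24 s: |5| × 3 = 15 m
Total distance = 88 m

88 m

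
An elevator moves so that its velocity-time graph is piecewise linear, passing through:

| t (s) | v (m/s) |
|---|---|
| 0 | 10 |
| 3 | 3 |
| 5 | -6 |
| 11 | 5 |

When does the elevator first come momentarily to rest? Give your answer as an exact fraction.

v changes sign on 3–5 s (from 3 to -6); the graph is linear there, so v = 0 at t = 3 + (-3)·(5 − 3)/(-6 − 3) = 11/3 s.

t = 11/3 s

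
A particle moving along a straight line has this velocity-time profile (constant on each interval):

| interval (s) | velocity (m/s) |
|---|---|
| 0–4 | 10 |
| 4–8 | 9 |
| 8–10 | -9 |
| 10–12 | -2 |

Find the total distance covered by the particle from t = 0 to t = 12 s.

Total distance travelled is ∫|v| dt — sum the magnitudes of each area piece.
0–4 s: |10| × 4 = 40 m
4–8 s: |9| × 4 = 36 m
8–10 s: |-9| × 2 = 18 m
10–12 s: |-2| × 2 = 4 m
Total distance = 98 m

98 m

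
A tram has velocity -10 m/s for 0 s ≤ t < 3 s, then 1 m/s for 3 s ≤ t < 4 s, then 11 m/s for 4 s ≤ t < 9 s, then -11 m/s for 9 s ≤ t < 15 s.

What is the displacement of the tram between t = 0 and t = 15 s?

Displacement is the signed area under the v-t curve.
0–3 s: -10 × 3 = -30 m
3–4 s: 1 × 1 = 1 m
4–9 s: 11 × 5 = 55 m
9–15 s: -11 × 6 = -66 m
Net displacement = -40 m

-40 m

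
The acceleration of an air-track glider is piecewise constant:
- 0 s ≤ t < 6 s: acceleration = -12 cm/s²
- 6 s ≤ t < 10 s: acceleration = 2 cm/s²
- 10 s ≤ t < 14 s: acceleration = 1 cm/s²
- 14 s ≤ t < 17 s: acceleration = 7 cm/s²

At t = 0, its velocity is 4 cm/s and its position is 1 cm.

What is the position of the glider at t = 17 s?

-815.5 cm

On each constant-a segment, Δv = aΔt and Δx = v₀Δt + ½aΔt²; chain segment to segment.
0–6 s: v starts 4 cm/s; Δx = 4·6 + ½·-12·6² = -192 cm; v ends -68 cm/s.
6–10 s: v starts -68 cm/s; Δx = -68·4 + ½·2·4² = -256 cm; v ends -60 cm/s.
10–14 s: v starts -60 cm/s; Δx = -60·4 + ½·1·4² = -232 cm; v ends -56 cm/s.
14–17 s: v starts -56 cm/s; Δx = -56·3 + ½·7·3² = -136.5 cm; v ends -35 cm/s.
x(17) = 1 + Σ Δx = -815.5 cm.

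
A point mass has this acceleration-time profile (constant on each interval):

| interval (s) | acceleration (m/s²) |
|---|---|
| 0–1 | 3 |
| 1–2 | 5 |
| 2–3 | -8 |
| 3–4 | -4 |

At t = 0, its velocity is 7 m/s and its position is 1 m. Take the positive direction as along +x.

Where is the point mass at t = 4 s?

On each constant-a segment, Δv = aΔt and Δx = v₀Δt + ½aΔt²; chain segment to segment.
0–1 s: v starts 7 m/s; Δx = 7·1 + ½·3·1² = 8.5 m; v ends 10 m/s.
1–2 s: v starts 10 m/s; Δx = 10·1 + ½·5·1² = 12.5 m; v ends 15 m/s.
2–3 s: v starts 15 m/s; Δx = 15·1 + ½·-8·1² = 11 m; v ends 7 m/s.
3–4 s: v starts 7 m/s; Δx = 7·1 + ½·-4·1² = 5 m; v ends 3 m/s.
x(4) = 1 + Σ Δx = 38 m.

38 m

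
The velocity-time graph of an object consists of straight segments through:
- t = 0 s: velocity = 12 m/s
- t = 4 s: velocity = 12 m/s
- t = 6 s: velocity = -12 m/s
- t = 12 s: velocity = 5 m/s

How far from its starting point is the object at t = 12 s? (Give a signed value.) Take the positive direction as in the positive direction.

27 m

Net displacement equals the area under the velocity-time graph (areas below the axis count negative).
0–4 s: 12 × 4 = 48 m
4–6 s: ½(12 + -12)(2) = 0 m
6–12 s: ½(-12 + 5)(6) = -21 m
Net displacement = 27 m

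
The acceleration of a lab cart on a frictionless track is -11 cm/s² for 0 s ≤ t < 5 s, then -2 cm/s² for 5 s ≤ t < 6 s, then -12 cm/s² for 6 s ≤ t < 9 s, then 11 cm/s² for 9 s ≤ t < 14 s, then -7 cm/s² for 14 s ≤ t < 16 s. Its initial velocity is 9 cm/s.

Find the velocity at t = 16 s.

Δv equals the area under the a-t graph; then v = v₀ + Δv.
0–5 s: -11 × 5 = -55 cm/s
5–6 s: -2 × 1 = -2 cm/s
6–9 s: -12 × 3 = -36 cm/s
9–14 s: 11 × 5 = 55 cm/s
14–16 s: -7 × 2 = -14 cm/s
Δv = -52 cm/s, so v(16) = 9 + (-52) = -43 cm/s.

-43 cm/s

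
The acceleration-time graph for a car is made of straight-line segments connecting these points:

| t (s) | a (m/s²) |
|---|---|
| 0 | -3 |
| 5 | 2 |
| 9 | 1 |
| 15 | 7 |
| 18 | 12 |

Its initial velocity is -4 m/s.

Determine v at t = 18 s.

52 m/s

Δv equals the area under the a-t graph; then v = v₀ + Δv.
0–5 s: ½(-3 + 2)(5) = -2.5 m/s
5–9 s: ½(2 + 1)(4) = 6 m/s
9–15 s: ½(1 + 7)(6) = 24 m/s
15–18 s: ½(7 + 12)(3) = 28.5 m/s
Δv = 56 m/s, so v(18) = -4 + (56) = 52 m/s.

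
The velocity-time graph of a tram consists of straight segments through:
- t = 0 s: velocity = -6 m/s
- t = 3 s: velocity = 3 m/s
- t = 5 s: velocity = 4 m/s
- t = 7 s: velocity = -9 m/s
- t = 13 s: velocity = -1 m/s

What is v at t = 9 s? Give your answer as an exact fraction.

-19/3 m/s

On 7–13 s the graph is linear from -9 to -1 m/s: v(9) = -9 + (-1 − -9)·(9 − 7)/(13 − 7) = -19/3 m/s.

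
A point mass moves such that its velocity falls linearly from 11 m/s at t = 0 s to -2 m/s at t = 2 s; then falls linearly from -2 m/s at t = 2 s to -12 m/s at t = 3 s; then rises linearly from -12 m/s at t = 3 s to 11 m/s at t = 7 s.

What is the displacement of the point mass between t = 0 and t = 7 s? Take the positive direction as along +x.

0 m

Displacement is the signed area under the v-t curve.
0–2 s: ½(11 + -2)(2) = 9 m
2–3 s: ½(-2 + -12)(1) = -7 m
3–7 s: ½(-12 + 11)(4) = -2 m
Net displacement = 0 m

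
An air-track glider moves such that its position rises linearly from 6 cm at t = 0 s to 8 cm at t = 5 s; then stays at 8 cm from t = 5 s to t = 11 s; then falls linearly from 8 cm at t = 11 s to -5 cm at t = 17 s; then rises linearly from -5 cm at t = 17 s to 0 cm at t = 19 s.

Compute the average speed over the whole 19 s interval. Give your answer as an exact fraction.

Average speed = (total path length)/(elapsed time); on a piecewise-linear x-t graph the path length is Σ|Δx|.
0–5 s: |Δx| = |8 − 6| = 2 cm
5–11 s: |Δx| = |8 − 8| = 0 cm
11–17 s: |Δx| = |-5 − 8| = 13 cm
17–19 s: |Δx| = |0 − -5| = 5 cm
Total path = 20 cm; average speed = 20/19 = 20/19 cm/s.

20/19 cm/s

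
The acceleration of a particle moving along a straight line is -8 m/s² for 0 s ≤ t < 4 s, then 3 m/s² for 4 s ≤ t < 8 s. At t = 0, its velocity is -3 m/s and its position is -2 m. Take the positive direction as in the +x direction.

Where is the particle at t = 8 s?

-194 m

On each constant-a segment, Δv = aΔt and Δx = v₀Δt + ½aΔt²; chain segment to segment.
0–4 s: v starts -3 m/s; Δx = -3·4 + ½·-8·4² = -76 m; v ends -35 m/s.
4–8 s: v starts -35 m/s; Δx = -35·4 + ½·3·4² = -116 m; v ends -23 m/s.
x(8) = -2 + Σ Δx = -194 m.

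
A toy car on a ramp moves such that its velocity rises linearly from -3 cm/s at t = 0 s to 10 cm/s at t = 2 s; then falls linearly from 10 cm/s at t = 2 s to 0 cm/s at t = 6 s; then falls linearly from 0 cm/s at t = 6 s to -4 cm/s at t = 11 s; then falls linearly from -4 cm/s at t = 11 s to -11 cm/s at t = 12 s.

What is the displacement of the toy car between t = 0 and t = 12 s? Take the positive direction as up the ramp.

Displacement is the signed area under the v-t curve.
0–2 s: ½(-3 + 10)(2) = 7 cm
2–6 s: ½(10 + 0)(4) = 20 cm
6–11 s: ½(0 + -4)(5) = -10 cm
11–12 s: ½(-4 + -11)(1) = -7.5 cm
Net displacement = 9.5 cm

9.5 cm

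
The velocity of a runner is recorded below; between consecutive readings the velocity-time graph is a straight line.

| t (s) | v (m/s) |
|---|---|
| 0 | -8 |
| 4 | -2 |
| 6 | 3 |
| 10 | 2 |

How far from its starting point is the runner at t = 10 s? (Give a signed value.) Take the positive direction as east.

-9 m

Net displacement equals the area under the velocity-time graph (areas below the axis count negative).
0–4 s: ½(-8 + -2)(4) = -20 m
4–6 s: ½(-2 + 3)(2) = 1 m
6–10 s: ½(3 + 2)(4) = 10 m
Net displacement = -9 m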